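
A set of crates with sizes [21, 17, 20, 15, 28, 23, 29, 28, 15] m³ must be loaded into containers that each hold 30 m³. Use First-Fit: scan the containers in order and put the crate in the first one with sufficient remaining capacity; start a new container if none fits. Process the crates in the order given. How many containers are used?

21 m³ → container 1 (remaining 9 m³)
17 m³ → container 2 (remaining 13 m³)
20 m³ → container 3 (remaining 10 m³)
15 m³ → container 4 (remaining 15 m³)
28 m³ → container 5 (remaining 2 m³)
23 m³ → container 6 (remaining 7 m³)
29 m³ → container 7 (remaining 1 m³)
28 m³ → container 8 (remaining 2 m³)
15 m³ → container 4 (remaining 0 m³)

8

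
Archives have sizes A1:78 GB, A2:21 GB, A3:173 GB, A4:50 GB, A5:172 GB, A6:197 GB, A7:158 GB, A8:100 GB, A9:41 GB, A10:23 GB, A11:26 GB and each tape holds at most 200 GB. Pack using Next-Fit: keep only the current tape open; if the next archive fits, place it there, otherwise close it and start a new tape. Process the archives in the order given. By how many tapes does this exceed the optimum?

1

Next-Fit: [78,21] [173] [50] [172] [197] [158] [100,41,23,26] → 7 tapes.
Total size 1039 GB; any packing needs at least ⌈1039/200⌉ = 6 tapes.
An optimal packing achieves that bound: [197] [173,26] [172,23] [158,41] [100,78,21] [50] → 6 tapes.
Excess: 7 − 6 = 1.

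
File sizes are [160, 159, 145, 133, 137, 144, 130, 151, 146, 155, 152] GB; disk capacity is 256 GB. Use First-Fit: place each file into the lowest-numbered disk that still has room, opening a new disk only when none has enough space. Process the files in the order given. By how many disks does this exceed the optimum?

0

First-Fit: [160] [159] [145] [133] [137] [144] [130] [151] [146] [155] [152] → 11 disks.
11 files exceed 128 GB (half the capacity), and no two of those can share a disk, so at least 11 disks are needed.
So 11 is already optimal.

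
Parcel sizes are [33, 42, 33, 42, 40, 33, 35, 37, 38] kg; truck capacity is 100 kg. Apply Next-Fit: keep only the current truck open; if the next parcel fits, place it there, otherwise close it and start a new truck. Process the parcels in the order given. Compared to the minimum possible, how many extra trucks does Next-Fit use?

1

Next-Fit: [33,42] [33,42] [40,33] [35,37] [38] → 5 trucks.
Total size 333 kg; any packing needs at least ⌈333/100⌉ = 4 trucks.
An optimal packing achieves that bound: [42,42] [40,38] [37,35] [33,33,33] → 4 trucks.
Excess: 5 − 4 = 1.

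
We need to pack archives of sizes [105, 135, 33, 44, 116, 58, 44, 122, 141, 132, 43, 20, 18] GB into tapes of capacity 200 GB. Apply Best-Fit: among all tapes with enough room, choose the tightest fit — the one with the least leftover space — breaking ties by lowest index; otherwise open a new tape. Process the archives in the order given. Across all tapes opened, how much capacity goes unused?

189

105 GB → tape 1 (remaining 95 GB)
135 GB → tape 2 (remaining 65 GB)
33 GB → tape 2 (remaining 32 GB)
44 GB → tape 1 (remaining 51 GB)
116 GB → tape 3 (remaining 84 GB)
58 GB → tape 3 (remaining 26 GB)
44 GB → tape 1 (remaining 7 GB)
122 GB → tape 4 (remaining 78 GB)
141 GB → tape 5 (remaining 59 GB)
132 GB → tape 6 (remaining 68 GB)
43 GB → tape 5 (remaining 16 GB)
20 GB → tape 3 (remaining 6 GB)
18 GB → tape 2 (remaining 14 GB)
6 tapes × 200 GB = 1200 GB; used 1011 GB; unused 189 GB.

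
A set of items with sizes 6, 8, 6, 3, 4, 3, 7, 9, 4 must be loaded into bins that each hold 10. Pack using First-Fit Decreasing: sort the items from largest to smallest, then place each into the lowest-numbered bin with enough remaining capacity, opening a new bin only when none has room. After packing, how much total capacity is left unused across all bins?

10

Sorted descending: 9, 8, 7, 6, 6, 4, 4, 3, 3.
bin 1: place 9, 1 left
bin 2: place 8, 2 left
bin 3: place 7, 3 left
bin 4: place 6, 4 left
bin 5: place 6, 4 left
bin 4: place 4, 0 left
bin 5: place 4, 0 left
bin 3: place 3, 0 left
bin 6: place 3, 7 left
6 bins × 10 = 60; used 50; unused 10.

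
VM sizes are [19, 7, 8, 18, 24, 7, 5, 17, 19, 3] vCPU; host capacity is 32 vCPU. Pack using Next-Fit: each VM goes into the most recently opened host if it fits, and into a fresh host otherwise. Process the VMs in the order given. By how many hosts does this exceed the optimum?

Next-Fit: [19,7] [8,18] [24,7] [5,17] [19,3] → 5 hosts.
5 VMs exceed 16 vCPU (half the capacity), and no two of those can share a host, so at least 5 hosts are needed.
So 5 is already optimal.

0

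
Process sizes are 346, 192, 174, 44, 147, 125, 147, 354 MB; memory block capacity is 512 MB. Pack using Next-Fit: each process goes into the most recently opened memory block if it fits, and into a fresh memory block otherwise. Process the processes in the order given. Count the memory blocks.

4 memory blocks

memory block 1: place 346 MB, 166 MB left
memory block 2: place 192 MB, 320 MB left
memory block 2: place 174 MB, 146 MB left
memory block 2: place 44 MB, 102 MB left
memory block 3: place 147 MB, 365 MB left
memory block 3: place 125 MB, 240 MB left
memory block 3: place 147 MB, 93 MB left
memory block 4: place 354 MB, 158 MB left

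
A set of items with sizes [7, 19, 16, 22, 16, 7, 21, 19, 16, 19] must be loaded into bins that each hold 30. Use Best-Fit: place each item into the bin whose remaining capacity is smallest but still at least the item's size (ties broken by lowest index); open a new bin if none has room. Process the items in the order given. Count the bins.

7 → bin 1 (remaining 23)
19 → bin 1 (remaining 4)
16 → bin 2 (remaining 14)
22 → bin 3 (remaining 8)
16 → bin 4 (remaining 14)
7 → bin 3 (remaining 1)
21 → bin 5 (remaining 9)
19 → bin 6 (remaining 11)
16 → bin 7 (remaining 14)
19 → bin 8 (remaining 11)

8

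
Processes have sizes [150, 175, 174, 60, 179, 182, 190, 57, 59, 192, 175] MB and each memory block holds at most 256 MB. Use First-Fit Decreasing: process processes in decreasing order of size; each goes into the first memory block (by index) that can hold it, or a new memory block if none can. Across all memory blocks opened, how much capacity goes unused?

Sorted descending: 192, 190, 182, 179, 175, 175, 174, 150, 60, 59, 57.
memory block 1: place 192 MB, 64 MB left
memory block 2: place 190 MB, 66 MB left
memory block 3: place 182 MB, 74 MB left
memory block 4: place 179 MB, 77 MB left
memory block 5: place 175 MB, 81 MB left
memory block 6: place 175 MB, 81 MB left
memory block 7: place 174 MB, 82 MB left
memory block 8: place 150 MB, 106 MB left
memory block 1: place 60 MB, 4 MB left
memory block 2: place 59 MB, 7 MB left
memory block 3: place 57 MB, 17 MB left
8 memory blocks × 256 MB = 2048 MB; used 1593 MB; unused 455 MB.

455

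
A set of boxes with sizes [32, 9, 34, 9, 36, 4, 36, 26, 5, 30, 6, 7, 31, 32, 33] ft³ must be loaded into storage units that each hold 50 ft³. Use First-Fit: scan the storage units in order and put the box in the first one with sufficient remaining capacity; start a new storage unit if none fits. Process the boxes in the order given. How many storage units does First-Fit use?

32 ft³ → storage unit 1 (remaining 18 ft³)
9 ft³ → storage unit 1 (remaining 9 ft³)
34 ft³ → storage unit 2 (remaining 16 ft³)
9 ft³ → storage unit 1 (remaining 0 ft³)
36 ft³ → storage unit 3 (remaining 14 ft³)
4 ft³ → storage unit 2 (remaining 12 ft³)
36 ft³ → storage unit 4 (remaining 14 ft³)
26 ft³ → storage unit 5 (remaining 24 ft³)
5 ft³ → storage unit 2 (remaining 7 ft³)
30 ft³ → storage unit 6 (remaining 20 ft³)
6 ft³ → storage unit 2 (remaining 1 ft³)
7 ft³ → storage unit 3 (remaining 7 ft³)
31 ft³ → storage unit 7 (remaining 19 ft³)
32 ft³ → storage unit 8 (remaining 18 ft³)
33 ft³ → storage unit 9 (remaining 17 ft³)
Final storage units: [32,9,9] [34,4,5,6] [36,7] [36] [26] [30] [31] [32] [33].

9 storage units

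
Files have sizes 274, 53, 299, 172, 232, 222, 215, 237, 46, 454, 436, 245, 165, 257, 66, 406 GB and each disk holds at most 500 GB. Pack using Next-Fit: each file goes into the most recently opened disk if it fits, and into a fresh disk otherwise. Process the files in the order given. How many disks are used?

Put 274 GB in disk 1; 226 GB remain.
Put 53 GB in disk 1; 173 GB remain.
Put 299 GB in disk 2; 201 GB remain.
Put 172 GB in disk 2; 29 GB remain.
Put 232 GB in disk 3; 268 GB remain.
Put 222 GB in disk 3; 46 GB remain.
Put 215 GB in disk 4; 285 GB remain.
Put 237 GB in disk 4; 48 GB remain.
Put 46 GB in disk 4; 2 GB remain.
Put 454 GB in disk 5; 46 GB remain.
Put 436 GB in disk 6; 64 GB remain.
Put 245 GB in disk 7; 255 GB remain.
Put 165 GB in disk 7; 90 GB remain.
Put 257 GB in disk 8; 243 GB remain.
Put 66 GB in disk 8; 177 GB remain.
Put 406 GB in disk 9; 94 GB remain.
Final disks: [274,53] [299,172] [232,222] [215,237,46] [454] [436] [245,165] [257,66] [406].

9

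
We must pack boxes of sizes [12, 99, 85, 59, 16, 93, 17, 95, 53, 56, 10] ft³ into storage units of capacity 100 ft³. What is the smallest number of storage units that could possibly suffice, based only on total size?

Total size = 12 + 99 + 85 + 59 + 16 + 93 + 17 + 95 + 53 + 56 + 10 = 595 ft³.
⌈595 / 100⌉ = 6.

6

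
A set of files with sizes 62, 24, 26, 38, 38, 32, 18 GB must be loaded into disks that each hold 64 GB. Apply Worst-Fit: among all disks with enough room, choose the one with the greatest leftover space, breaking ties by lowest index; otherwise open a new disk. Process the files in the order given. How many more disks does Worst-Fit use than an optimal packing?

1

Worst-Fit: [62] [24,26] [38] [38] [32,18] → 5 disks.
Total size 238 GB; any packing needs at least ⌈238/64⌉ = 4 disks.
An optimal packing achieves that bound: [62] [38,26] [38,24] [32,18] → 4 disks.
Excess: 5 − 4 = 1.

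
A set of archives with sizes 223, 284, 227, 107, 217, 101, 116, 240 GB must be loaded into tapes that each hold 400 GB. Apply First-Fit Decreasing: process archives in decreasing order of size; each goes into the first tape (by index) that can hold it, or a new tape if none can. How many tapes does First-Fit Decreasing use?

5 tapes

Sorted descending: 284, 240, 227, 223, 217, 116, 107, 101.
Put 284 GB in tape 1; 116 GB remain.
Put 240 GB in tape 2; 160 GB remain.
Put 227 GB in tape 3; 173 GB remain.
Put 223 GB in tape 4; 177 GB remain.
Put 217 GB in tape 5; 183 GB remain.
Put 116 GB in tape 1; 0 GB remain.
Put 107 GB in tape 2; 53 GB remain.
Put 101 GB in tape 3; 72 GB remain.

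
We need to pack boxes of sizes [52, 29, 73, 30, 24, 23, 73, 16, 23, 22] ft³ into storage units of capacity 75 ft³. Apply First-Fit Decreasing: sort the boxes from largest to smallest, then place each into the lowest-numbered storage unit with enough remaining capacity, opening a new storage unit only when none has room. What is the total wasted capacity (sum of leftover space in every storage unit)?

Sorted descending: 73, 73, 52, 30, 29, 24, 23, 23, 22, 16.
storage unit 1: place 73 ft³, 2 ft³ left
storage unit 2: place 73 ft³, 2 ft³ left
storage unit 3: place 52 ft³, 23 ft³ left
storage unit 4: place 30 ft³, 45 ft³ left
storage unit 4: place 29 ft³, 16 ft³ left
storage unit 5: place 24 ft³, 51 ft³ left
storage unit 3: place 23 ft³, 0 ft³ left
storage unit 5: place 23 ft³, 28 ft³ left
storage unit 5: place 22 ft³, 6 ft³ left
storage unit 4: place 16 ft³, 0 ft³ left
5 storage units × 75 ft³ = 375 ft³; used 365 ft³; unused 10 ft³.

10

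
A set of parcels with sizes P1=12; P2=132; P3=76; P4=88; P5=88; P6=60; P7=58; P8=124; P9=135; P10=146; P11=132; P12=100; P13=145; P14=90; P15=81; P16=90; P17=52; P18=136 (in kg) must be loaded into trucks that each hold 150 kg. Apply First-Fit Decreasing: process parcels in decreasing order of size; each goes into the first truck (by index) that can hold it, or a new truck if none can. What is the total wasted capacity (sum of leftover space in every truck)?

355

Sorted descending: 146, 145, 136, 135, 132, 132, 124, 100, 90, 90, 88, 88, 81, 76, 60, 58, 52, 12.
truck 1: place 146 kg, 4 kg left
truck 2: place 145 kg, 5 kg left
truck 3: place 136 kg, 14 kg left
truck 4: place 135 kg, 15 kg left
truck 5: place 132 kg, 18 kg left
truck 6: place 132 kg, 18 kg left
truck 7: place 124 kg, 26 kg left
truck 8: place 100 kg, 50 kg left
truck 9: place 90 kg, 60 kg left
truck 10: place 90 kg, 60 kg left
truck 11: place 88 kg, 62 kg left
truck 12: place 88 kg, 62 kg left
truck 13: place 81 kg, 69 kg left
truck 14: place 76 kg, 74 kg left
truck 9: place 60 kg, 0 kg left
truck 10: place 58 kg, 2 kg left
truck 11: place 52 kg, 10 kg left
truck 3: place 12 kg, 2 kg left
14 trucks × 150 kg = 2100 kg; used 1745 kg; unused 355 kg.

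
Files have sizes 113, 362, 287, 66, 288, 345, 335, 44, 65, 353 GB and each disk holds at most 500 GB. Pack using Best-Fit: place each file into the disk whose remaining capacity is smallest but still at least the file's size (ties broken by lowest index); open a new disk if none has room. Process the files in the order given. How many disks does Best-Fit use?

Put 113 GB in disk 1; 387 GB remain.
Put 362 GB in disk 1; 25 GB remain.
Put 287 GB in disk 2; 213 GB remain.
Put 66 GB in disk 2; 147 GB remain.
Put 288 GB in disk 3; 212 GB remain.
Put 345 GB in disk 4; 155 GB remain.
Put 335 GB in disk 5; 165 GB remain.
Put 44 GB in disk 2; 103 GB remain.
Put 65 GB in disk 2; 38 GB remain.
Put 353 GB in disk 6; 147 GB remain.

6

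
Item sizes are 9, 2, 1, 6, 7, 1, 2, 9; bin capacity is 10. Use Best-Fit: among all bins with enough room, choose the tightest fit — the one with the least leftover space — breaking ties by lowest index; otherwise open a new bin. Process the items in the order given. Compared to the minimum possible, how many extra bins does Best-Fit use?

0

Best-Fit: [9,1] [2,6,1] [7,2] [9] → 4 bins.
Total size 37; any packing needs at least ⌈37/10⌉ = 4 bins.
So 4 is already optimal.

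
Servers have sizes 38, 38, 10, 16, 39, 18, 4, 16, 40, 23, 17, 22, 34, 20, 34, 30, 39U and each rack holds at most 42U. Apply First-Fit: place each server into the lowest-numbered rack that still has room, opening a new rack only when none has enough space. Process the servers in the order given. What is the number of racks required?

12

Put 38U in rack 1; 4U remain.
Put 38U in rack 2; 4U remain.
Put 10U in rack 3; 32U remain.
Put 16U in rack 3; 16U remain.
Put 39U in rack 4; 3U remain.
Put 18U in rack 5; 24U remain.
Put 4U in rack 1; 0U remain.
Put 16U in rack 3; 0U remain.
Put 40U in rack 6; 2U remain.
Put 23U in rack 5; 1U remain.
Put 17U in rack 7; 25U remain.
Put 22U in rack 7; 3U remain.
Put 34U in rack 8; 8U remain.
Put 20U in rack 9; 22U remain.
Put 34U in rack 10; 8U remain.
Put 30U in rack 11; 12U remain.
Put 39U in rack 12; 3U remain.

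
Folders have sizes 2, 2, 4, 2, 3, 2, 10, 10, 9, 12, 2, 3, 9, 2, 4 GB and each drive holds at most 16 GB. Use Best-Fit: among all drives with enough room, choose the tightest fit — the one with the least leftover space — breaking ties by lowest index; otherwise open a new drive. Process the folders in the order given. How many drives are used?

Put 2 GB in drive 1; 14 GB remain.
Put 2 GB in drive 1; 12 GB remain.
Put 4 GB in drive 1; 8 GB remain.
Put 2 GB in drive 1; 6 GB remain.
Put 3 GB in drive 1; 3 GB remain.
Put 2 GB in drive 1; 1 GB remain.
Put 10 GB in drive 2; 6 GB remain.
Put 10 GB in drive 3; 6 GB remain.
Put 9 GB in drive 4; 7 GB remain.
Put 12 GB in drive 5; 4 GB remain.
Put 2 GB in drive 5; 2 GB remain.
Put 3 GB in drive 2; 3 GB remain.
Put 9 GB in drive 6; 7 GB remain.
Put 2 GB in drive 5; 0 GB remain.
Put 4 GB in drive 3; 2 GB remain.
Final drives: [2,2,4,2,3,2] [10,3] [10,4] [9] [12,2,2] [9].

6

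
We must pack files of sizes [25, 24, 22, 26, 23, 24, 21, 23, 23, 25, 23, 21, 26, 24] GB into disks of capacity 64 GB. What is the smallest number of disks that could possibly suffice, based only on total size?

Total size = 25 + 24 + 22 + 26 + 23 + 24 + 21 + 23 + 23 + 25 + 23 + 21 + 26 + 24 = 330 GB.
⌈330 / 64⌉ = 6.

6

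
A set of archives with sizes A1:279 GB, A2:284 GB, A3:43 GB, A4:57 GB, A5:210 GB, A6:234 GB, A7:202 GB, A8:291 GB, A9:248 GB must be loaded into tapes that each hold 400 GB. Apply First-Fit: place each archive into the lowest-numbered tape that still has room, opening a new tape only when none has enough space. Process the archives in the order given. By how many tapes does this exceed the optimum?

0

First-Fit: [279,43,57] [284] [210] [234] [202] [291] [248] → 7 tapes.
7 archives exceed 200 GB (half the capacity), and no two of those can share a tape, so at least 7 tapes are needed.
So 7 is already optimal.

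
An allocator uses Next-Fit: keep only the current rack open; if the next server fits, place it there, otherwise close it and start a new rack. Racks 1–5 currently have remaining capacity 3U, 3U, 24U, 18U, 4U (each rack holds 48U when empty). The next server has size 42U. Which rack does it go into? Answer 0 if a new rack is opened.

Next-Fit only looks at rack 5, which has 4U free.
42U does not fit, so a new rack is opened.

0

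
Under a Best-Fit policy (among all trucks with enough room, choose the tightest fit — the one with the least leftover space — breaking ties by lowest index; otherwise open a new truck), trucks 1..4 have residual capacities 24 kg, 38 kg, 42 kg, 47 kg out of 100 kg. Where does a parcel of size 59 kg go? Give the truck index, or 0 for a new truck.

No truck has ≥ 59 kg free, so a new truck is opened.

0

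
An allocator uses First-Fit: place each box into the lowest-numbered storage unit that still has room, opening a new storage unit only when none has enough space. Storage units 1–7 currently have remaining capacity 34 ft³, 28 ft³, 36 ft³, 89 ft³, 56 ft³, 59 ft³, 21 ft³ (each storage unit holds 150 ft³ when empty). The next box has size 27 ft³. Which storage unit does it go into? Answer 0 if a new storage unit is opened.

Storage units with room: storage unit 1 (34 ft³), storage unit 2 (28 ft³), storage unit 3 (36 ft³), storage unit 4 (89 ft³), storage unit 5 (56 ft³), storage unit 6 (59 ft³).
The first with room is storage unit 1.

1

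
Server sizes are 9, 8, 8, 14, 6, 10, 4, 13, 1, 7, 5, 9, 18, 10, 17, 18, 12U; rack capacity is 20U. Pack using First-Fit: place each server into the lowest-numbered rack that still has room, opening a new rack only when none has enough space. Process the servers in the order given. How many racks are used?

rack 1: place 9U, 11U left
rack 1: place 8U, 3U left
rack 2: place 8U, 12U left
rack 3: place 14U, 6U left
rack 2: place 6U, 6U left
rack 4: place 10U, 10U left
rack 2: place 4U, 2U left
rack 5: place 13U, 7U left
rack 1: place 1U, 2U left
rack 4: place 7U, 3U left
rack 3: place 5U, 1U left
rack 6: place 9U, 11U left
rack 7: place 18U, 2U left
rack 6: place 10U, 1U left
rack 8: place 17U, 3U left
rack 9: place 18U, 2U left
rack 10: place 12U, 8U left
Final racks: [9,8,1] [8,6,4] [14,5] [10,7] [13] [9,10] [18] [17] [18] [12].

10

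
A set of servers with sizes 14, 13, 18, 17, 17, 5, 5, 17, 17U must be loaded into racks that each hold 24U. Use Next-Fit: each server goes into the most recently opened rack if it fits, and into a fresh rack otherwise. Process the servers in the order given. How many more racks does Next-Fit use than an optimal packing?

0

Next-Fit: [14] [13] [18] [17] [17,5] [5,17] [17] → 7 racks.
7 servers exceed 12U (half the capacity), and no two of those can share a rack, so at least 7 racks are needed.
So 7 is already optimal.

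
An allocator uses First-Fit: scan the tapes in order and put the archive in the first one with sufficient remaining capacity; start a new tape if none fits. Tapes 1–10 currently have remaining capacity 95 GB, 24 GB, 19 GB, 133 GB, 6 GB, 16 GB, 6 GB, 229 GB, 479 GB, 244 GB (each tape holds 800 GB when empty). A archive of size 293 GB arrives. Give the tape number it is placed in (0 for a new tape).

9

Tapes with room: tape 9 (479 GB).
The first with room is tape 9.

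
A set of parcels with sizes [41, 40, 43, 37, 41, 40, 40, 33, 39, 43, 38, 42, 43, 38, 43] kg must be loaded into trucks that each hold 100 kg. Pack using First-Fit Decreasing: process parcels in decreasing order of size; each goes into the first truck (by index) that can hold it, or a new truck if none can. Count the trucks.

8

Sorted descending: 43, 43, 43, 43, 42, 41, 41, 40, 40, 40, 39, 38, 38, 37, 33.
43 kg → truck 1 (remaining 57 kg)
43 kg → truck 1 (remaining 14 kg)
43 kg → truck 2 (remaining 57 kg)
43 kg → truck 2 (remaining 14 kg)
42 kg → truck 3 (remaining 58 kg)
41 kg → truck 3 (remaining 17 kg)
41 kg → truck 4 (remaining 59 kg)
40 kg → truck 4 (remaining 19 kg)
40 kg → truck 5 (remaining 60 kg)
40 kg → truck 5 (remaining 20 kg)
39 kg → truck 6 (remaining 61 kg)
38 kg → truck 6 (remaining 23 kg)
38 kg → truck 7 (remaining 62 kg)
37 kg → truck 7 (remaining 25 kg)
33 kg → truck 8 (remaining 67 kg)
Final trucks: [43,43] [43,43] [42,41] [41,40] [40,40] [39,38] [38,37] [33].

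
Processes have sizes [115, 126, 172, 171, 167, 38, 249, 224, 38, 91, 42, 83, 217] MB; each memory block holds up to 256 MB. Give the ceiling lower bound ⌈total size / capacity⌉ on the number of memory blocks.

7 memory blocks

Total size = 115 + 126 + 172 + 171 + 167 + 38 + 249 + 224 + 38 + 91 + 42 + 83 + 217 = 1733 MB.
⌈1733 / 256⌉ = 7.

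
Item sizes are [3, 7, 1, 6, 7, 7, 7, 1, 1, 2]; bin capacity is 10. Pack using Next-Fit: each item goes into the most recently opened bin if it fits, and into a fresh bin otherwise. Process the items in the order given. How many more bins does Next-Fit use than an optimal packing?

Next-Fit: [3,7] [1,6] [7] [7] [7,1,1] [2] → 6 bins.
Total size 42; any packing needs at least ⌈42/10⌉ = 5 bins.
An optimal packing achieves that bound: [7,3] [7,2,1] [7,1,1] [7] [6] → 5 bins.
Excess: 6 − 5 = 1.

1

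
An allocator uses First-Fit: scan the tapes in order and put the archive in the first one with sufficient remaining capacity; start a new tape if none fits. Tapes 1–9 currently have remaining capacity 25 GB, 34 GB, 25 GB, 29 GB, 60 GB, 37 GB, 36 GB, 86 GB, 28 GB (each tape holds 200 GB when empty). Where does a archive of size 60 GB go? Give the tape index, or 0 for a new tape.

5

Tapes with room: tape 5 (60 GB), tape 8 (86 GB).
The first with room is tape 5.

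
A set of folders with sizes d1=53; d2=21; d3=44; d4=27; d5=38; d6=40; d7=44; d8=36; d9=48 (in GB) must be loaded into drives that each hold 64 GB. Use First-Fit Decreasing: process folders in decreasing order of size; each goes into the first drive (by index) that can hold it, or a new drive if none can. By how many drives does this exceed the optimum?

0

First-Fit Decreasing: [53] [48] [44] [44] [40,21] [38] [36,27] → 7 drives.
7 folders exceed 32 GB (half the capacity), and no two of those can share a drive, so at least 7 drives are needed.
So 7 is already optimal.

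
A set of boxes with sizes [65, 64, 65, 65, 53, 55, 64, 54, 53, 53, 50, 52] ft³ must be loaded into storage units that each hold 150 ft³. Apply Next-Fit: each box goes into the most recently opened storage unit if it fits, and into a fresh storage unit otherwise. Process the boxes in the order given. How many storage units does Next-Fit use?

6

storage unit 1: place 65 ft³, 85 ft³ left
storage unit 1: place 64 ft³, 21 ft³ left
storage unit 2: place 65 ft³, 85 ft³ left
storage unit 2: place 65 ft³, 20 ft³ left
storage unit 3: place 53 ft³, 97 ft³ left
storage unit 3: place 55 ft³, 42 ft³ left
storage unit 4: place 64 ft³, 86 ft³ left
storage unit 4: place 54 ft³, 32 ft³ left
storage unit 5: place 53 ft³, 97 ft³ left
storage unit 5: place 53 ft³, 44 ft³ left
storage unit 6: place 50 ft³, 100 ft³ left
storage unit 6: place 52 ft³, 48 ft³ left
Final storage units: [65,64] [65,65] [53,55] [64,54] [53,53] [50,52].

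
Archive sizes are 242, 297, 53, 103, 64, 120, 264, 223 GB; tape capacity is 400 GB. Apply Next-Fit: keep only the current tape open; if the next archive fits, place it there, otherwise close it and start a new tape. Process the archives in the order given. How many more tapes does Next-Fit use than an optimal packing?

1

Next-Fit: [242] [297,53] [103,64,120] [264] [223] → 5 tapes.
Total size 1366 GB; any packing needs at least ⌈1366/400⌉ = 4 tapes.
An optimal packing achieves that bound: [297,103] [264,120] [242,64,53] [223] → 4 tapes.
Excess: 5 − 4 = 1.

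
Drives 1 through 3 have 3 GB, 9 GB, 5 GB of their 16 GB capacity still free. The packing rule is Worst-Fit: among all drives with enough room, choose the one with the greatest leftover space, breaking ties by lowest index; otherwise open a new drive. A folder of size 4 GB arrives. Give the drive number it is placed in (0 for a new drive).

Drives with room: drive 2 (9 GB), drive 3 (5 GB).
Most room is drive 2 with 9 GB free.

2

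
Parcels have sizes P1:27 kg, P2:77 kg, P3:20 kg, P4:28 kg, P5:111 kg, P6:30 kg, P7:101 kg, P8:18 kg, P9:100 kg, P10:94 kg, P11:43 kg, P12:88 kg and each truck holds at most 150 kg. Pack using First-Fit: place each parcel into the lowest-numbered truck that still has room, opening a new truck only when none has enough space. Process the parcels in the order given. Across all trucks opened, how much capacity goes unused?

P1 (27 kg) → truck 1 (remaining 123 kg)
P2 (77 kg) → truck 1 (remaining 46 kg)
P3 (20 kg) → truck 1 (remaining 26 kg)
P4 (28 kg) → truck 2 (remaining 122 kg)
P5 (111 kg) → truck 2 (remaining 11 kg)
P6 (30 kg) → truck 3 (remaining 120 kg)
P7 (101 kg) → truck 3 (remaining 19 kg)
P8 (18 kg) → truck 1 (remaining 8 kg)
P9 (100 kg) → truck 4 (remaining 50 kg)
P10 (94 kg) → truck 5 (remaining 56 kg)
P11 (43 kg) → truck 4 (remaining 7 kg)
P12 (88 kg) → truck 6 (remaining 62 kg)
6 trucks × 150 kg = 900 kg; used 737 kg; unused 163 kg.

163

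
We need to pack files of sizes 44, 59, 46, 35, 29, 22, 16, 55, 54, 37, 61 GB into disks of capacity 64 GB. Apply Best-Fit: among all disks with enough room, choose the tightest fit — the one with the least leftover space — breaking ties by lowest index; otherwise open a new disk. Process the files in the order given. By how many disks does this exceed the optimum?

0

Best-Fit: [44] [59] [46,16] [35,29] [22,37] [55] [54] [61] → 8 disks.
Total size 458 GB; any packing needs at least ⌈458/64⌉ = 8 disks.
So 8 is already optimal.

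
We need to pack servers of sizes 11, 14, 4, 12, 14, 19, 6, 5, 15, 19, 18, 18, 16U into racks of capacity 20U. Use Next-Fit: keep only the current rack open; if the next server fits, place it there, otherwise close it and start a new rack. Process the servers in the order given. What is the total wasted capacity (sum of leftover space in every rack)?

rack 1: place 11U, 9U left
rack 2: place 14U, 6U left
rack 2: place 4U, 2U left
rack 3: place 12U, 8U left
rack 4: place 14U, 6U left
rack 5: place 19U, 1U left
rack 6: place 6U, 14U left
rack 6: place 5U, 9U left
rack 7: place 15U, 5U left
rack 8: place 19U, 1U left
rack 9: place 18U, 2U left
rack 10: place 18U, 2U left
rack 11: place 16U, 4U left
11 racks × 20U = 220U; used 171U; unused 49U.

49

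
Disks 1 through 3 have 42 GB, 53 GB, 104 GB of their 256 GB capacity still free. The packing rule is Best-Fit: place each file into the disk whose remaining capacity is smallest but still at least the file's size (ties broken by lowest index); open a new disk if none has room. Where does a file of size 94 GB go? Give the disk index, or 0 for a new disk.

Disks with room: disk 3 (104 GB).
Tightest fit is disk 3 with 104 GB free.

3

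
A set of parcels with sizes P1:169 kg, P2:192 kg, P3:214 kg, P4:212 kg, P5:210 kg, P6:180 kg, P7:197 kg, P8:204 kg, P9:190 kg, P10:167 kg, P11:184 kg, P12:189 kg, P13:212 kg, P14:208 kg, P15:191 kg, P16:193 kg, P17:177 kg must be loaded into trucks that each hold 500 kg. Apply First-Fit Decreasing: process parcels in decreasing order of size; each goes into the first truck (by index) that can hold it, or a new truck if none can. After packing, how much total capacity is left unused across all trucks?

1211

Sorted descending: 214, 212, 212, 210, 208, 204, 197, 193, 192, 191, 190, 189, 184, 180, 177, 169, 167.
214 kg → truck 1 (remaining 286 kg)
212 kg → truck 1 (remaining 74 kg)
212 kg → truck 2 (remaining 288 kg)
210 kg → truck 2 (remaining 78 kg)
208 kg → truck 3 (remaining 292 kg)
204 kg → truck 3 (remaining 88 kg)
197 kg → truck 4 (remaining 303 kg)
193 kg → truck 4 (remaining 110 kg)
192 kg → truck 5 (remaining 308 kg)
191 kg → truck 5 (remaining 117 kg)
190 kg → truck 6 (remaining 310 kg)
189 kg → truck 6 (remaining 121 kg)
184 kg → truck 7 (remaining 316 kg)
180 kg → truck 7 (remaining 136 kg)
177 kg → truck 8 (remaining 323 kg)
169 kg → truck 8 (remaining 154 kg)
167 kg → truck 9 (remaining 333 kg)
9 trucks × 500 kg = 4500 kg; used 3289 kg; unused 1211 kg.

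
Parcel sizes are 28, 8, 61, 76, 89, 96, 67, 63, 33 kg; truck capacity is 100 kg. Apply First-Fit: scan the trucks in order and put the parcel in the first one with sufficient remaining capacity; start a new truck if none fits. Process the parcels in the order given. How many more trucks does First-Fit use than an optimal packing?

First-Fit: [28,8,61] [76] [89] [96] [67,33] [63] → 6 trucks.
Total size 521 kg; any packing needs at least ⌈521/100⌉ = 6 trucks.
So 6 is already optimal.

0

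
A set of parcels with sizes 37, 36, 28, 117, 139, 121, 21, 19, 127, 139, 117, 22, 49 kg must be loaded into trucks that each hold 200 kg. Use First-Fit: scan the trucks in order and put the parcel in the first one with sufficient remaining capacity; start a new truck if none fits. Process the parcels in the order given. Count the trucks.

truck 1: place 37 kg, 163 kg left
truck 1: place 36 kg, 127 kg left
truck 1: place 28 kg, 99 kg left
truck 2: place 117 kg, 83 kg left
truck 3: place 139 kg, 61 kg left
truck 4: place 121 kg, 79 kg left
truck 1: place 21 kg, 78 kg left
truck 1: place 19 kg, 59 kg left
truck 5: place 127 kg, 73 kg left
truck 6: place 139 kg, 61 kg left
truck 7: place 117 kg, 83 kg left
truck 1: place 22 kg, 37 kg left
truck 2: place 49 kg, 34 kg left
Final trucks: [37,36,28,21,19,22] [117,49] [139] [121] [127] [139] [117].

7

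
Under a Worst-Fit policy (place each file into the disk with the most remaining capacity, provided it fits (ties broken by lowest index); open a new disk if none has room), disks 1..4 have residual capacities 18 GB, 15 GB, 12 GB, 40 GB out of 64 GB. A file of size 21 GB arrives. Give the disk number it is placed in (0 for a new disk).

4

Disks with room: disk 4 (40 GB).
Most room is disk 4 with 40 GB free.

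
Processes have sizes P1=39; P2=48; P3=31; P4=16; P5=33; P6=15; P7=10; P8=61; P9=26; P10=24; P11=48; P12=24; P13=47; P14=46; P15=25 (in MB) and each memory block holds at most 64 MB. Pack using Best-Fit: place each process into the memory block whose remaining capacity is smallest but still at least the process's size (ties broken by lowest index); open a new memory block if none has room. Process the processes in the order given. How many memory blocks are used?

9 memory blocks

Put P1 (39 MB) in memory block 1; 25 MB remain.
Put P2 (48 MB) in memory block 2; 16 MB remain.
Put P3 (31 MB) in memory block 3; 33 MB remain.
Put P4 (16 MB) in memory block 2; 0 MB remain.
Put P5 (33 MB) in memory block 3; 0 MB remain.
Put P6 (15 MB) in memory block 1; 10 MB remain.
Put P7 (10 MB) in memory block 1; 0 MB remain.
Put P8 (61 MB) in memory block 4; 3 MB remain.
Put P9 (26 MB) in memory block 5; 38 MB remain.
Put P10 (24 MB) in memory block 5; 14 MB remain.
Put P11 (48 MB) in memory block 6; 16 MB remain.
Put P12 (24 MB) in memory block 7; 40 MB remain.
Put P13 (47 MB) in memory block 8; 17 MB remain.
Put P14 (46 MB) in memory block 9; 18 MB remain.
Put P15 (25 MB) in memory block 7; 15 MB remain.
Final memory blocks: [39,15,10] [48,16] [31,33] [61] [26,24] [48] [24,25] [47] [46].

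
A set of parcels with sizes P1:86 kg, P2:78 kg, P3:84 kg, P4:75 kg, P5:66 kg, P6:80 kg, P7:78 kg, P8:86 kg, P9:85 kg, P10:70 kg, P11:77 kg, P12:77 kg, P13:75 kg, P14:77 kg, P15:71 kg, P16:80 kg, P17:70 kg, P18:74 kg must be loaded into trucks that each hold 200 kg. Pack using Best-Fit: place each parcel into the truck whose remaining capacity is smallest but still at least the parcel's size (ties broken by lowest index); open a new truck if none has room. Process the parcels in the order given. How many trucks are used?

9 trucks

truck 1: place P1 (86 kg), 114 kg left
truck 1: place P2 (78 kg), 36 kg left
truck 2: place P3 (84 kg), 116 kg left
truck 2: place P4 (75 kg), 41 kg left
truck 3: place P5 (66 kg), 134 kg left
truck 3: place P6 (80 kg), 54 kg left
truck 4: place P7 (78 kg), 122 kg left
truck 4: place P8 (86 kg), 36 kg left
truck 5: place P9 (85 kg), 115 kg left
truck 5: place P10 (70 kg), 45 kg left
truck 6: place P11 (77 kg), 123 kg left
truck 6: place P12 (77 kg), 46 kg left
truck 7: place P13 (75 kg), 125 kg left
truck 7: place P14 (77 kg), 48 kg left
truck 8: place P15 (71 kg), 129 kg left
truck 8: place P16 (80 kg), 49 kg left
truck 9: place P17 (70 kg), 130 kg left
truck 9: place P18 (74 kg), 56 kg left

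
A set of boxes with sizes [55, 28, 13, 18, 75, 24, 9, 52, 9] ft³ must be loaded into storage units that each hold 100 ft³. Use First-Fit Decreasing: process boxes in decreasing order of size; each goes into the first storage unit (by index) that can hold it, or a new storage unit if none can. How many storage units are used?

3 storage units

Sorted descending: 75, 55, 52, 28, 24, 18, 13, 9, 9.
Put 75 ft³ in storage unit 1; 25 ft³ remain.
Put 55 ft³ in storage unit 2; 45 ft³ remain.
Put 52 ft³ in storage unit 3; 48 ft³ remain.
Put 28 ft³ in storage unit 2; 17 ft³ remain.
Put 24 ft³ in storage unit 1; 1 ft³ remain.
Put 18 ft³ in storage unit 3; 30 ft³ remain.
Put 13 ft³ in storage unit 2; 4 ft³ remain.
Put 9 ft³ in storage unit 3; 21 ft³ remain.
Put 9 ft³ in storage unit 3; 12 ft³ remain.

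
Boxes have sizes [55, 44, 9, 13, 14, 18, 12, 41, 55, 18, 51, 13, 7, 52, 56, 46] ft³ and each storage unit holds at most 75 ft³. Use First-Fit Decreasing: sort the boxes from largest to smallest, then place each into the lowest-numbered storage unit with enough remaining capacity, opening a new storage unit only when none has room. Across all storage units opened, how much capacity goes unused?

96

Sorted descending: 56, 55, 55, 52, 51, 46, 44, 41, 18, 18, 14, 13, 13, 12, 9, 7.
Put 56 ft³ in storage unit 1; 19 ft³ remain.
Put 55 ft³ in storage unit 2; 20 ft³ remain.
Put 55 ft³ in storage unit 3; 20 ft³ remain.
Put 52 ft³ in storage unit 4; 23 ft³ remain.
Put 51 ft³ in storage unit 5; 24 ft³ remain.
Put 46 ft³ in storage unit 6; 29 ft³ remain.
Put 44 ft³ in storage unit 7; 31 ft³ remain.
Put 41 ft³ in storage unit 8; 34 ft³ remain.
Put 18 ft³ in storage unit 1; 1 ft³ remain.
Put 18 ft³ in storage unit 2; 2 ft³ remain.
Put 14 ft³ in storage unit 3; 6 ft³ remain.
Put 13 ft³ in storage unit 4; 10 ft³ remain.
Put 13 ft³ in storage unit 5; 11 ft³ remain.
Put 12 ft³ in storage unit 6; 17 ft³ remain.
Put 9 ft³ in storage unit 4; 1 ft³ remain.
Put 7 ft³ in storage unit 5; 4 ft³ remain.
8 storage units × 75 ft³ = 600 ft³; used 504 ft³; unused 96 ft³.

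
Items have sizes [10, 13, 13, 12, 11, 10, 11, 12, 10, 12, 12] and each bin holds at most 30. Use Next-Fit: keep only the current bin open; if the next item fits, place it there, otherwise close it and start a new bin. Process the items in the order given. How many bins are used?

6

bin 1: place 10, 20 left
bin 1: place 13, 7 left
bin 2: place 13, 17 left
bin 2: place 12, 5 left
bin 3: place 11, 19 left
bin 3: place 10, 9 left
bin 4: place 11, 19 left
bin 4: place 12, 7 left
bin 5: place 10, 20 left
bin 5: place 12, 8 left
bin 6: place 12, 18 left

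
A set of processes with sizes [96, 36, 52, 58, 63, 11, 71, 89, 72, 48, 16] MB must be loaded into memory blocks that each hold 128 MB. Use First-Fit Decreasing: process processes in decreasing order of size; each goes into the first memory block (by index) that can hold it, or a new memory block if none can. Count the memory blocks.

Sorted descending: 96, 89, 72, 71, 63, 58, 52, 48, 36, 16, 11.
96 MB → memory block 1 (remaining 32 MB)
89 MB → memory block 2 (remaining 39 MB)
72 MB → memory block 3 (remaining 56 MB)
71 MB → memory block 4 (remaining 57 MB)
63 MB → memory block 5 (remaining 65 MB)
58 MB → memory block 5 (remaining 7 MB)
52 MB → memory block 3 (remaining 4 MB)
48 MB → memory block 4 (remaining 9 MB)
36 MB → memory block 2 (remaining 3 MB)
16 MB → memory block 1 (remaining 16 MB)
11 MB → memory block 1 (remaining 5 MB)

5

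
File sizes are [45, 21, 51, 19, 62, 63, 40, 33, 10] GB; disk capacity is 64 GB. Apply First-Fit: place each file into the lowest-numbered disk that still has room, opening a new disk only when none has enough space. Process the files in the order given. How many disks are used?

6

disk 1: place 45 GB, 19 GB left
disk 2: place 21 GB, 43 GB left
disk 3: place 51 GB, 13 GB left
disk 1: place 19 GB, 0 GB left
disk 4: place 62 GB, 2 GB left
disk 5: place 63 GB, 1 GB left
disk 2: place 40 GB, 3 GB left
disk 6: place 33 GB, 31 GB left
disk 3: place 10 GB, 3 GB left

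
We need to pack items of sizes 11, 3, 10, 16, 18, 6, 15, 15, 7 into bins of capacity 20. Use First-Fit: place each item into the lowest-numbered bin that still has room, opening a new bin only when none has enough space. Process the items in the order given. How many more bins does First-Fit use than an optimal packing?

0

First-Fit: [11,3,6] [10,7] [16] [18] [15] [15] → 6 bins.
Total size 101; any packing needs at least ⌈101/20⌉ = 6 bins.
So 6 is already optimal.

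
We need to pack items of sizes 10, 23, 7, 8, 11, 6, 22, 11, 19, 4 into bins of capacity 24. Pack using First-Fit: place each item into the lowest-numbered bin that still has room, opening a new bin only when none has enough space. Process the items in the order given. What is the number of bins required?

bin 1: place 10, 14 left
bin 2: place 23, 1 left
bin 1: place 7, 7 left
bin 3: place 8, 16 left
bin 3: place 11, 5 left
bin 1: place 6, 1 left
bin 4: place 22, 2 left
bin 5: place 11, 13 left
bin 6: place 19, 5 left
bin 3: place 4, 1 left
Final bins: [10,7,6] [23] [8,11,4] [22] [11] [19].

6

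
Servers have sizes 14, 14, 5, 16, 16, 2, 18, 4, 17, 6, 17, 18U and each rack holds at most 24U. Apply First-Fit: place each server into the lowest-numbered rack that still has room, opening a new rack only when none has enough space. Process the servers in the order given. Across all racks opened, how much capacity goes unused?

45

rack 1: place 14U, 10U left
rack 2: place 14U, 10U left
rack 1: place 5U, 5U left
rack 3: place 16U, 8U left
rack 4: place 16U, 8U left
rack 1: place 2U, 3U left
rack 5: place 18U, 6U left
rack 2: place 4U, 6U left
rack 6: place 17U, 7U left
rack 2: place 6U, 0U left
rack 7: place 17U, 7U left
rack 8: place 18U, 6U left
8 racks × 24U = 192U; used 147U; unused 45U.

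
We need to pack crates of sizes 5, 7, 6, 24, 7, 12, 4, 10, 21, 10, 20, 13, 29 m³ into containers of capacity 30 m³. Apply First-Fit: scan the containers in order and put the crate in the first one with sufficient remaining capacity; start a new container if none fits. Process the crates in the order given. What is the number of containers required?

7

container 1: place 5 m³, 25 m³ left
container 1: place 7 m³, 18 m³ left
container 1: place 6 m³, 12 m³ left
container 2: place 24 m³, 6 m³ left
container 1: place 7 m³, 5 m³ left
container 3: place 12 m³, 18 m³ left
container 1: place 4 m³, 1 m³ left
container 3: place 10 m³, 8 m³ left
container 4: place 21 m³, 9 m³ left
container 5: place 10 m³, 20 m³ left
container 5: place 20 m³, 0 m³ left
container 6: place 13 m³, 17 m³ left
container 7: place 29 m³, 1 m³ left
Final containers: [5,7,6,7,4] [24] [12,10] [21] [10,20] [13] [29].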